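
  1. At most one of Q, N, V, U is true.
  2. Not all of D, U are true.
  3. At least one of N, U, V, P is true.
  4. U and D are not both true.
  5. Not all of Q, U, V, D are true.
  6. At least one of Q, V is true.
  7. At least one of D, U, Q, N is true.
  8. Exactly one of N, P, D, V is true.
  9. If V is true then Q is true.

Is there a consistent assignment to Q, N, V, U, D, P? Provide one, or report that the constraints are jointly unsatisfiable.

Q = True, N = False, V = False, U = False, D = False, P = True

  (1) {Q, N, V, U}: 1 true — at most one ✓
  (2) {D, U}: 0/2 true — not all ✓
  (3) {N, U, V, P}: 1 true — at least one ✓
  (4) U=F, D=F — not both ✓
  (5) {Q, U, V, D}: 1/4 true — not all ✓
  (6) {Q, V}: 1 true — at least one ✓
  (7) {D, U, Q, N}: 1 true — at least one ✓
  (8) {N, P, D, V}: 1 true — exactly one ✓
  (9) V=F ⇒ Q: vacuous ✓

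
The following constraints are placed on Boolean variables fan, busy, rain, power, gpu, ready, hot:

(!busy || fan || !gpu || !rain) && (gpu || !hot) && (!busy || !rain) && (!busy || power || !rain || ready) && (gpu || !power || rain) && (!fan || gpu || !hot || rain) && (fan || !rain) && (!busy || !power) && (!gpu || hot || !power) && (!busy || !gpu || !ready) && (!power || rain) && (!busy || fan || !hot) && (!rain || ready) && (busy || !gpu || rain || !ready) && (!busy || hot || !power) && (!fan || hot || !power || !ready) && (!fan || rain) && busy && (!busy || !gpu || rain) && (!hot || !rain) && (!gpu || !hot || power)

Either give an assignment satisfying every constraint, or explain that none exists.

Unit clause (busy) forces busy = True.
In (!busy || !rain) only !rain is left, so rain = False.
In (!busy || !power) only !power is left, so power = False.
In (!fan || rain) only !fan is left, so fan = False.
In (!busy || !gpu || rain) only !gpu is left, so gpu = False.
In (gpu || !hot) only !hot is left, so hot = False.
Set ready = True.
All clauses satisfied.

fan: False; busy: True; rain: False; power: False; gpu: False; ready: True; hot: False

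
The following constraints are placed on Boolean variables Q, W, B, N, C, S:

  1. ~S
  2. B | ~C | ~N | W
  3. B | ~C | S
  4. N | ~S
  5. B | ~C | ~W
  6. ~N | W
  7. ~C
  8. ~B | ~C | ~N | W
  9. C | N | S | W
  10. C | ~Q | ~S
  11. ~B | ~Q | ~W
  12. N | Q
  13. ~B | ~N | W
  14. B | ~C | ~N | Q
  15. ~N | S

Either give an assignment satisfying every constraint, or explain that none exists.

Q=T; W=T; B=F; N=F; C=F; S=F

Unit clause (~S) forces S = False.
Unit clause (~C) forces C = False.
In (~N | S) only ~N is left, so N = False.
In (C | N | S | W) only W is left, so W = True.
In (N | Q) only Q is left, so Q = True.
In (~B | ~Q | ~W) only ~B is left, so B = False.
All clauses satisfied.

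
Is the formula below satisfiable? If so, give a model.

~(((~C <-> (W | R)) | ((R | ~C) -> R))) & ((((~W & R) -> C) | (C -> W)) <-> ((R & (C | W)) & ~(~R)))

The formula is unsatisfiable.

Case R = True: the conjunct ~(((~C <-> (W | R)) | ((R | ~C) -> R))) becomes ~((~C | True)) = False.
Case R = False: the conjunct (((~W & R) -> C) | (C -> W)) <-> ((R & (C | W)) & ~(~R)) becomes (True | (C -> W)) <-> (False & False) = False.
Both cases fail — unsatisfiable.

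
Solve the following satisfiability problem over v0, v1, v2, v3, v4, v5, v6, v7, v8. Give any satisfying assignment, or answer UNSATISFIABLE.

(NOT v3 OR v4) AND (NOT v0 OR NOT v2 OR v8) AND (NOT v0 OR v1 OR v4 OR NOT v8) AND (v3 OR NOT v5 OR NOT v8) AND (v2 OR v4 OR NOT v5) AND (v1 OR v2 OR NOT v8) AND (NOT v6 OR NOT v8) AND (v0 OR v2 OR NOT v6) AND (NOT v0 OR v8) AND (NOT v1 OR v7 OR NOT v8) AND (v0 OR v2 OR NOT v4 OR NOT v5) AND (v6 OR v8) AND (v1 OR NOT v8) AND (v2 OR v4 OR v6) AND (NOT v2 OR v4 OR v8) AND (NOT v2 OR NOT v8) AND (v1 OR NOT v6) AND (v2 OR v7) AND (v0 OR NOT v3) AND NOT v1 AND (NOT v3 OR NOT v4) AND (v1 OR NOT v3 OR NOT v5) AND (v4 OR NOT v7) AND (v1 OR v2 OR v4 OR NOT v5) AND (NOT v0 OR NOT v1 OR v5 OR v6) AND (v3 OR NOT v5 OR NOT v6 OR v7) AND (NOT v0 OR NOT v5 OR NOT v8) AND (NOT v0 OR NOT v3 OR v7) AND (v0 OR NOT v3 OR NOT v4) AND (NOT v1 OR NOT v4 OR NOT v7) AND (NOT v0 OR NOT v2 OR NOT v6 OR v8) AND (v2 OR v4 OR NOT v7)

Case v1 = True:
  Clause (NOT v1) is falsified — contradiction.
Case v1 = False:
  (v1 OR NOT v8) forces v8 = False.
  (NOT v0 OR v8) forces v0 = False.
  (v6 OR v8) forces v6 = True.
  Clause (v1 OR NOT v6) is falsified — contradiction.
Both cases fail, so the formula is unsatisfiable.

Unsatisfiable — no assignment works.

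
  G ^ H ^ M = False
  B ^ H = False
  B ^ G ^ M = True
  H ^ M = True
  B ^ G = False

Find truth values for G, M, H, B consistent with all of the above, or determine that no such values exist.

Adding constraints 1, 2, 3 mod 2: every variable appears an even number of times on the left, so the left side is 0.
But the right sides sum to 1 (mod 2). 0 ≠ 1 — the system is inconsistent.

Unsatisfiable — no assignment works.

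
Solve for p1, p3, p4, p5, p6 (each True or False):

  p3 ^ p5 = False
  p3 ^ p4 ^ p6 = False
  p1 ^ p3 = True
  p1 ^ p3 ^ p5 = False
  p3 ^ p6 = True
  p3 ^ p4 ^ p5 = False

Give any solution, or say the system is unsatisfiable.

Adding constraints 1, 2, 5, 6 mod 2: every variable appears an even number of times on the left, so the left side is 0.
But the right sides sum to 1 (mod 2). 0 ≠ 1 — the system is inconsistent.

Unsatisfiable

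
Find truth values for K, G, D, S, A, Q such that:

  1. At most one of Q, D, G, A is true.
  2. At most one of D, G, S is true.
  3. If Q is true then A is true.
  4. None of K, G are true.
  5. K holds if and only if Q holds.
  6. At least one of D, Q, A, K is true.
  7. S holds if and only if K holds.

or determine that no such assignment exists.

K: False; G: False; D: False; S: False; A: True; Q: False

  (1) {Q, D, G, A}: 1 true — at most one ✓
  (2) {D, G, S}: 0 true — at most one ✓
  (3) Q=F ⇒ A: vacuous ✓
  (4) {K, G}: 0 true — none ✓
  (5) K=F, Q=F — same ✓
  (6) {D, Q, A, K}: 1 true — at least one ✓
  (7) S=F, K=F — same ✓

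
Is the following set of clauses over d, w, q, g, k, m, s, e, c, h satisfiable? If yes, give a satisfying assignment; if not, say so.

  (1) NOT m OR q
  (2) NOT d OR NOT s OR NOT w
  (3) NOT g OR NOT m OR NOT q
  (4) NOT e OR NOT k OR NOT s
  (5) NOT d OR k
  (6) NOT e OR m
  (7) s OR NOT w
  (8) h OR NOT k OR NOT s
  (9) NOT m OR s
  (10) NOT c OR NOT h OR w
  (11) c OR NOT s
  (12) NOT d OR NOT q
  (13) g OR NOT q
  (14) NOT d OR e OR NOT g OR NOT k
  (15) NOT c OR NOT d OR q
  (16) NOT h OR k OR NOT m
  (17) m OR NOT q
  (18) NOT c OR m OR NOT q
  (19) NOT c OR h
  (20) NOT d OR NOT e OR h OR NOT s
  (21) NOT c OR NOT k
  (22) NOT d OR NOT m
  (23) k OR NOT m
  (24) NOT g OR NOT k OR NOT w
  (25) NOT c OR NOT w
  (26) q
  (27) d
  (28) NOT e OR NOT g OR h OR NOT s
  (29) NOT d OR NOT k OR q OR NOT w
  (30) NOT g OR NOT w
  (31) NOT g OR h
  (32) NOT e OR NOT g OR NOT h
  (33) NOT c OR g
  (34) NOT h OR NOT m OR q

Case q = True:
  (NOT d OR NOT q) forces d = False.
  Clause (d) is falsified — contradiction.
Case q = False:
  Clause (q) is falsified — contradiction.
Both cases fail, so the formula is unsatisfiable.

UNSATISFIABLE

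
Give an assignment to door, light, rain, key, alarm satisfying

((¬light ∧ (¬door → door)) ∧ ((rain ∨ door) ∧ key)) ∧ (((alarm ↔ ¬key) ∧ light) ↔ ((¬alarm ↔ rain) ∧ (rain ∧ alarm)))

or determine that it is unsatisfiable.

door = True; light = False; rain = True; key = True; alarm = False

  (¬light ∧ (¬door → door)) ∧ ((rain ∨ door) ∧ key) = True
    ¬light ∧ (¬door → door) = True
      ¬light = True
      ¬door → door = True
        ¬door = False
    (rain ∨ door) ∧ key = True
      rain ∨ door = True
  ((alarm ↔ ¬key) ∧ light) ↔ ((¬alarm ↔ rain) ∧ (rain ∧ alarm)) = True
    (alarm ↔ ¬key) ∧ light = False
      alarm ↔ ¬key = True
        ¬key = False
    (¬alarm ↔ rain) ∧ (rain ∧ alarm) = False
      ¬alarm ↔ rain = True
        ¬alarm = True
      rain ∧ alarm = False
Both conjuncts True, so the formula holds.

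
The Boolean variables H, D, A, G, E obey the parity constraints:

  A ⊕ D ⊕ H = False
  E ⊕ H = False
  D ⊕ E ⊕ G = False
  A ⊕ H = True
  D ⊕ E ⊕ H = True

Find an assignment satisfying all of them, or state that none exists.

H=F; D=T; A=T; G=T; E=F

A ⊕ D ⊕ H = T ⊕ T ⊕ F = False ✓
E ⊕ H = F ⊕ F = False ✓
D ⊕ E ⊕ G = T ⊕ F ⊕ T = False ✓
A ⊕ H = T ⊕ F = True ✓
D ⊕ E ⊕ H = T ⊕ F ⊕ F = True ✓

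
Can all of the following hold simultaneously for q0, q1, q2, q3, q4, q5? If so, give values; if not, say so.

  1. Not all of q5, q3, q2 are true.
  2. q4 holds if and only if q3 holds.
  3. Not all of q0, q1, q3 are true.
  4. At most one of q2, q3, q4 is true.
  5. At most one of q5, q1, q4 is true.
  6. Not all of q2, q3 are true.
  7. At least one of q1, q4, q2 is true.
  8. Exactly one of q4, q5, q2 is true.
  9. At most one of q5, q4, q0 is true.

q0 = False, q1 = True, q2 = True, q3 = False, q4 = False, q5 = False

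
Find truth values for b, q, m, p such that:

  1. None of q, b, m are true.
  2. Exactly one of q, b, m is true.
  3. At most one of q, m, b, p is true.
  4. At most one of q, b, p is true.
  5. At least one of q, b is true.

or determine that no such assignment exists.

Case b = True:
  Constraint (1) is violated (b=T) — contradiction.
Case b = False:
  (1) forces q = False.
  Constraint (5) is violated (q=F, b=F) — contradiction.
Both cases fail — unsatisfiable.

Unsatisfiable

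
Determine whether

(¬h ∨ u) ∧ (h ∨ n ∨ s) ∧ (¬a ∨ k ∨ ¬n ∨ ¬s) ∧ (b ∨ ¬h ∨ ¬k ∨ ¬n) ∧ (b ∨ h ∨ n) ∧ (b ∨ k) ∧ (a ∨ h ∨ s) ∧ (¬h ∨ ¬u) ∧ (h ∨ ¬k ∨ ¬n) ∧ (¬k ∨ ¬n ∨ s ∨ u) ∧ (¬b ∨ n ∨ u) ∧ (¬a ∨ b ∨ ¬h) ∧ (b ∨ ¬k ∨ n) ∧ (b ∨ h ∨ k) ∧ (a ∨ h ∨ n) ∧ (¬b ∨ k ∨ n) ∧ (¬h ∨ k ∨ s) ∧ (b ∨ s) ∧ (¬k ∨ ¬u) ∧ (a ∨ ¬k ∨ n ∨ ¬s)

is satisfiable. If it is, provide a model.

Set n = True.
Try k = True:
  (h ∨ ¬k ∨ ¬n) forces h = True.
  (¬h ∨ u) forces u = True.
  clause (¬h ∨ ¬u) is falsified — backtrack.
So k = False.
  then (b ∨ k) forces b = True.
Set u = False.
  then (¬h ∨ u) forces h = False.
Set a = True.
  then (¬a ∨ k ∨ ¬n ∨ ¬s) forces s = False.
All clauses satisfied.

n = True, k = False, u = False, b = True, a = True, s = False, h = False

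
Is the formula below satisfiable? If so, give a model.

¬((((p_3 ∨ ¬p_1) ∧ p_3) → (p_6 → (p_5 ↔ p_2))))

p_1 = False, p_2 = True, p_3 = True, p_5 = False, p_6 = True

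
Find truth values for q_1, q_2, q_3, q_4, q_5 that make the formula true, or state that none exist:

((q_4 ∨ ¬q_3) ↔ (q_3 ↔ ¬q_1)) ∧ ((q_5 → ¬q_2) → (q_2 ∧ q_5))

q_1 = True, q_2 = True, q_3 = False, q_4 = False, q_5 = True

  (q_4 ∨ ¬q_3) ↔ (q_3 ↔ ¬q_1) = True
    q_4 ∨ ¬q_3 = True
      ¬q_3 = True
    q_3 ↔ ¬q_1 = True
      ¬q_1 = False
  (q_5 → ¬q_2) → (q_2 ∧ q_5) = True
    q_5 → ¬q_2 = False
      ¬q_2 = False
    q_2 ∧ q_5 = True
Both conjuncts True, so the formula holds.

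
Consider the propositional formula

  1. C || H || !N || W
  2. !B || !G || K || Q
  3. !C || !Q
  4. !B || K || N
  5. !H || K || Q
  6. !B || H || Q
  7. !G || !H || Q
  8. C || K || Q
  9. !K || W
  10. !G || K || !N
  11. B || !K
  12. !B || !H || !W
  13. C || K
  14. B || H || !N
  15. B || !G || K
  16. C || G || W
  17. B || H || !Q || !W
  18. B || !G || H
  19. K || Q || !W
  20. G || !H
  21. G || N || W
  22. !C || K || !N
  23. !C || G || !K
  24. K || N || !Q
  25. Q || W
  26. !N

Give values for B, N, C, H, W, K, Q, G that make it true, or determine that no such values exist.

Unit clause (!N) forces N = False.
Set B = True.
  then (!B || K || N) forces K = True.
  then (!K || W) forces W = True.
  then (!B || !H || !W) forces H = False.
  then (!B || H || Q) forces Q = True.
  then (!C || !Q) forces C = False.
Set G = True.
All clauses satisfied.

B = True, N = False, C = False, H = False, W = True, K = True, Q = True, G = True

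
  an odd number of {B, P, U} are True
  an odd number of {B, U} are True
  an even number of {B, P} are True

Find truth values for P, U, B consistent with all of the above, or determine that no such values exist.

P=F; U=T; B=F

{B, P, U}: 1 true → odd ✓
{B, U}: 1 true → odd ✓
{B, P}: 0 true → even ✓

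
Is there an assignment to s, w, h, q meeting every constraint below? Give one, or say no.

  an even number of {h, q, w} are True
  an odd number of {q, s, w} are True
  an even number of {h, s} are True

Adding constraints 1, 2, 3 mod 2: every variable appears an even number of times on the left, so the left side is 0.
But the right sides sum to 1 (mod 2). 0 ≠ 1 — the system is inconsistent.

UNSATISFIABLE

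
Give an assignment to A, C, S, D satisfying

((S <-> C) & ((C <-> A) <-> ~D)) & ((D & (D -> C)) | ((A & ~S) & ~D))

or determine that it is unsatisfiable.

A = False, C = True, S = True, D = True

  (S <-> C) & ((C <-> A) <-> ~D) = True
    S <-> C = True
    (C <-> A) <-> ~D = True
      C <-> A = False
      ~D = False
  (D & (D -> C)) | ((A & ~S) & ~D) = True
    D & (D -> C) = True
      D -> C = True
    (A & ~S) & ~D = False
      A & ~S = False
        ~S = False
      ~D = False
Both conjuncts True, so the formula holds.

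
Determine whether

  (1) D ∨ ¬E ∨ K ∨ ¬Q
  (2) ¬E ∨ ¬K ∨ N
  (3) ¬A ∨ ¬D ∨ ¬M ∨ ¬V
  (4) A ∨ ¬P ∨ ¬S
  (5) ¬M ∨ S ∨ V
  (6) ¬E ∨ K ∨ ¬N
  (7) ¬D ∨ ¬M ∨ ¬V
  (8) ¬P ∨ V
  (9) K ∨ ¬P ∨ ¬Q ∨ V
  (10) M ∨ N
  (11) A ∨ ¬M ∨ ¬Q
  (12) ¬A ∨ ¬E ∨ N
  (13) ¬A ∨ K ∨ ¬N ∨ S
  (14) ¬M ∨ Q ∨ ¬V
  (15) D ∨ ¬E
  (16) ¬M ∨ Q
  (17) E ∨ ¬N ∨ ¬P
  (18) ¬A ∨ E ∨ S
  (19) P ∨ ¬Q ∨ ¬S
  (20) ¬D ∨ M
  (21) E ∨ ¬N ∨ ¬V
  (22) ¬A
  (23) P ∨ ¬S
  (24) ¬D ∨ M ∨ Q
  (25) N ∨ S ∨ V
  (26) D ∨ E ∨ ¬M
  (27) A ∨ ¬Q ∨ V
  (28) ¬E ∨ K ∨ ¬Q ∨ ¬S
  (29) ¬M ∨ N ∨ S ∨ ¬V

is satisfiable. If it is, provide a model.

Q=F; K=F; N=T; V=F; E=F; M=F; S=F; A=F; P=F; D=F

Unit clause (¬A) forces A = False.
Set Q = False.
  then (¬M ∨ Q) forces M = False.
  then (¬D ∨ M) forces D = False.
  then (M ∨ N) forces N = True.
  then (D ∨ ¬E) forces E = False.
  then (E ∨ ¬N ∨ ¬P) forces P = False.
  then (E ∨ ¬N ∨ ¬V) forces V = False.
  then (P ∨ ¬S) forces S = False.
Set K = False.
All clauses satisfied.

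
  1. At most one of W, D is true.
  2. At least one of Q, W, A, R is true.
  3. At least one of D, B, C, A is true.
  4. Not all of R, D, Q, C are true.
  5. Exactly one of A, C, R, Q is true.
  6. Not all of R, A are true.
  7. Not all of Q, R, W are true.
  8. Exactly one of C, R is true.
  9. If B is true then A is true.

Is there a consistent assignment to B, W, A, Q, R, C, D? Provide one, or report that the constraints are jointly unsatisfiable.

B=F, W=F, A=F, Q=F, R=T, C=F, D=T

  (1) {W, D}: 1 true — at most one ✓
  (2) {Q, W, A, R}: 1 true — at least one ✓
  (3) {D, B, C, A}: 1 true — at least one ✓
  (4) {R, D, Q, C}: 2/4 true — not all ✓
  (5) {A, C, R, Q}: 1 true — exactly one ✓
  (6) {R, A}: 1/2 true — not all ✓
  (7) {Q, R, W}: 1/3 true — not all ✓
  (8) {C, R}: 1 true — exactly one ✓
  (9) B=F ⇒ A: vacuous ✓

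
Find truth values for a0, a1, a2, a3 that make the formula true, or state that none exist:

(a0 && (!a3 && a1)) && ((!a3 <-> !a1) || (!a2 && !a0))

Unsatisfiable — no assignment works.

Case a0 = True: the formula simplifies to (!a3 && a1) && (!a3 <-> !a1).
  a1 = True: simplifies to !a3 && a3.
    a3 = True: the conjunct !a3 is False.
    a3 = False: the conjunct a3 is False.
  a1 = False: the conjunct a1 is False.
Case a0 = False: the conjunct a0 is False.
Both cases fail — unsatisfiable.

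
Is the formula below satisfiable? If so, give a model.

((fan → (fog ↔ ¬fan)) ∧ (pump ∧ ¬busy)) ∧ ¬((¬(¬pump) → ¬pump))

pump = True, busy = False, fog = True, fan = False

  (fan → (fog ↔ ¬fan)) ∧ (pump ∧ ¬busy) = True
    fan → (fog ↔ ¬fan) = True
      fog ↔ ¬fan = True
        ¬fan = True
    pump ∧ ¬busy = True
      ¬busy = True
  ¬((¬(¬pump) → ¬pump)) = True
    ¬(¬pump) → ¬pump = False
      ¬(¬pump) = True
        ¬pump = False
      ¬pump = False
Both conjuncts True, so the formula holds.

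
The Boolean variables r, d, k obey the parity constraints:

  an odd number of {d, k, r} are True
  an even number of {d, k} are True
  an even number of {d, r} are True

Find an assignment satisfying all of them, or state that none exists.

r=T, d=T, k=T

{d, k, r}: 3 true → odd ✓
{d, k}: 2 true → even ✓
{d, r}: 2 true → even ✓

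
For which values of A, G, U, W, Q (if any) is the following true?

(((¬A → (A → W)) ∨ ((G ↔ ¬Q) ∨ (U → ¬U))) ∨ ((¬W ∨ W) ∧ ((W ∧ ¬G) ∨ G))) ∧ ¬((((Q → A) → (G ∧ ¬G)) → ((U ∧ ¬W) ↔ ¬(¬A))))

A=F, G=F, U=T, W=F, Q=T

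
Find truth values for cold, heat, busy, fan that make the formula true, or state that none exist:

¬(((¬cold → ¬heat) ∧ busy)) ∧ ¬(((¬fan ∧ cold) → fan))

cold=T, heat=T, busy=F, fan=F

  ¬(((¬cold → ¬heat) ∧ busy)) = True
    (¬cold → ¬heat) ∧ busy = False
      ¬cold → ¬heat = True
        ¬cold = False
        ¬heat = False
  ¬(((¬fan ∧ cold) → fan)) = True
    (¬fan ∧ cold) → fan = False
      ¬fan ∧ cold = True
        ¬fan = True
Both conjuncts True, so the formula holds.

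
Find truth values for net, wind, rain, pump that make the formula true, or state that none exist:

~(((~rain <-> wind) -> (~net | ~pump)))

net = True, wind = True, rain = False, pump = True

  ~(((~rain <-> wind) -> (~net | ~pump))) = True
    (~rain <-> wind) -> (~net | ~pump) = False
      ~rain <-> wind = True
        ~rain = True
      ~net | ~pump = False
        ~net = False
        ~pump = False
The formula evaluates to True.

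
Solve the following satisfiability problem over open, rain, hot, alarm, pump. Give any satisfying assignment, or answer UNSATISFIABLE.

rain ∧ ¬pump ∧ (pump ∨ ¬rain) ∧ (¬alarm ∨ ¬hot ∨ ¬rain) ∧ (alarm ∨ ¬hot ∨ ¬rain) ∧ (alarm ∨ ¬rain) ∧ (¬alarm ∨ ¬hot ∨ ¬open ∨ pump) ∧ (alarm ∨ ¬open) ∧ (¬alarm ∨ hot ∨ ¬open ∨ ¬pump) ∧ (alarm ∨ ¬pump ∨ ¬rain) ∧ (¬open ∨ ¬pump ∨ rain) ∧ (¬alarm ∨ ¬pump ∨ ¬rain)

Unsatisfiable

Case rain = True:
  (¬pump) forces pump = False.
  Clause (pump ∨ ¬rain) is falsified — contradiction.
Case rain = False:
  Clause (rain) is falsified — contradiction.
Both cases fail, so the formula is unsatisfiable.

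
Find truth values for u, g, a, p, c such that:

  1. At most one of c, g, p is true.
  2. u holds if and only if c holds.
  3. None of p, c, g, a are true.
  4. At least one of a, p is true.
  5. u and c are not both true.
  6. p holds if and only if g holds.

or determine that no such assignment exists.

UNSATISFIABLE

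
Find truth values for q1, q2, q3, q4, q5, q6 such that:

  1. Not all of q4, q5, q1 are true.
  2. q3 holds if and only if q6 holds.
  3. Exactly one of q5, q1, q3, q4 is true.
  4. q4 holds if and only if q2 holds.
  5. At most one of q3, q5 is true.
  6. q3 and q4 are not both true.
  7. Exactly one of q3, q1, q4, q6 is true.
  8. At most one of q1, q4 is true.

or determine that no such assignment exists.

q1: True; q2: False; q3: False; q4: False; q5: False; q6: False

  (1) {q4, q5, q1}: 1/3 true — not all ✓
  (2) q3=F, q6=F — same ✓
  (3) {q5, q1, q3, q4}: 1 true — exactly one ✓
  (4) q4=F, q2=F — same ✓
  (5) {q3, q5}: 0 true — at most one ✓
  (6) q3=F, q4=F — not both ✓
  (7) {q3, q1, q4, q6}: 1 true — exactly one ✓
  (8) {q1, q4}: 1 true — at most one ✓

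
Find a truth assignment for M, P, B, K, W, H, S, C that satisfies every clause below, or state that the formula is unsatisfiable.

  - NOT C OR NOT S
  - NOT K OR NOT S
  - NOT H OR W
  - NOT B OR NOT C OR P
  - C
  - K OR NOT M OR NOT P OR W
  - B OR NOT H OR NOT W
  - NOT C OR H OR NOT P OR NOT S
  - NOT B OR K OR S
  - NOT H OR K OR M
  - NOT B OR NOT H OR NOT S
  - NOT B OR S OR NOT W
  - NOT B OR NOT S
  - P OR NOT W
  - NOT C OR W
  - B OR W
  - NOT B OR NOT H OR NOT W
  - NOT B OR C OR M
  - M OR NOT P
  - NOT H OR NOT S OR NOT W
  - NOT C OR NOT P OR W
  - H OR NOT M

UNSATISFIABLE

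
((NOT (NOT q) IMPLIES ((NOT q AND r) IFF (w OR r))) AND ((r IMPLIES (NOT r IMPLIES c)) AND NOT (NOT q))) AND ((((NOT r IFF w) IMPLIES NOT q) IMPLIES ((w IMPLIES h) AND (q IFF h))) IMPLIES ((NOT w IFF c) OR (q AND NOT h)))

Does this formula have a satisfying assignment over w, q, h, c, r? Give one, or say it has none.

w: False; q: True; h: False; c: True; r: False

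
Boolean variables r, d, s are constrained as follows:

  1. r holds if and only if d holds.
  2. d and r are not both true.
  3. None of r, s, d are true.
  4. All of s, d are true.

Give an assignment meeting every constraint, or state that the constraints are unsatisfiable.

UNSATISFIABLE

Case d = True:
  Constraint (3) is violated (d=T) — contradiction.
Case d = False:
  Constraint (4) is violated (d=F) — contradiction.
Both cases fail — unsatisfiable.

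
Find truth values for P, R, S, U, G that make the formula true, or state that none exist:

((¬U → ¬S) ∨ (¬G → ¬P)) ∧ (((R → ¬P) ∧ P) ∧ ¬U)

P = True, R = False, S = True, U = False, G = True

  (¬U → ¬S) ∨ (¬G → ¬P) = True
    ¬U → ¬S = False
      ¬U = True
      ¬S = False
    ¬G → ¬P = True
      ¬G = False
      ¬P = False
  ((R → ¬P) ∧ P) ∧ ¬U = True
    (R → ¬P) ∧ P = True
      R → ¬P = True
        ¬P = False
    ¬U = True
Both conjuncts True, so the formula holds.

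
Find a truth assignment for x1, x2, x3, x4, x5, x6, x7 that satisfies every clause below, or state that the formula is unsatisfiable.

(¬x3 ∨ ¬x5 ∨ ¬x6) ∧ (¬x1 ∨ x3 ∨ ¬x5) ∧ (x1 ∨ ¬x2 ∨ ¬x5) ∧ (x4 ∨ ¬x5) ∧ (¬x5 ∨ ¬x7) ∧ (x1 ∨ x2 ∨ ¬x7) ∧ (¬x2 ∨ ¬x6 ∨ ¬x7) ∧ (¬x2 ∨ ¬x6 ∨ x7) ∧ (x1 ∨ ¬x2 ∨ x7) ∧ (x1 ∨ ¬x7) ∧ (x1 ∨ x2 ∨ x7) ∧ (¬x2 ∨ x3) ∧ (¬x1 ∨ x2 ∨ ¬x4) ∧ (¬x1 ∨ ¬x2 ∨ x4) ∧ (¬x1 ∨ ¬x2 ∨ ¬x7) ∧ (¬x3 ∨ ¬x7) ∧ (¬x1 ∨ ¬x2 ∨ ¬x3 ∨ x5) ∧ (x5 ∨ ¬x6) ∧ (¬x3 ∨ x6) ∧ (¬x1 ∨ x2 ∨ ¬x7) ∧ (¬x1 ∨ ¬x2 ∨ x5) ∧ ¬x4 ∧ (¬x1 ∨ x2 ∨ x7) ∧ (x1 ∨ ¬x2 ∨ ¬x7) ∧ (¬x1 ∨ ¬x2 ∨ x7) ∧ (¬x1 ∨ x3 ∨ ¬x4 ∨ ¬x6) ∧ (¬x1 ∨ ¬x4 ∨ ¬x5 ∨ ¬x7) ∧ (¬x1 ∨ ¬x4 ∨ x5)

Case x1 = True:
  (¬x4) forces x4 = False.
  (x4 ∨ ¬x5) forces x5 = False.
  (¬x1 ∨ ¬x2 ∨ x4) forces x2 = False.
  (x5 ∨ ¬x6) forces x6 = False.
  (¬x3 ∨ x6) forces x3 = False.
  (¬x1 ∨ x2 ∨ ¬x7) forces x7 = False.
  Clause (¬x1 ∨ x2 ∨ x7) is falsified — contradiction.
Case x1 = False:
  (x1 ∨ ¬x7) forces x7 = False.
  (x1 ∨ ¬x2 ∨ x7) forces x2 = False.
  Clause (x1 ∨ x2 ∨ x7) is falsified — contradiction.
Both cases fail, so the formula is unsatisfiable.

Unsatisfiable — no assignment works.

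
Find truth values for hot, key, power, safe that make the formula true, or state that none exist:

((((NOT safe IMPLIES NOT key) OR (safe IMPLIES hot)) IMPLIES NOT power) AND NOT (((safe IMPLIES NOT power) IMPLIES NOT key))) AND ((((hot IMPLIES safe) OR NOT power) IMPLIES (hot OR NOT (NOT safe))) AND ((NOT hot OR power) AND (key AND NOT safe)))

Case safe = True: the conjunct NOT safe is False.
Case safe = False: the formula simplifies to (NOT power AND NOT (NOT key)) AND (((NOT hot OR NOT power) IMPLIES hot) AND ((NOT hot OR power) AND key)).
  hot = True: simplifies to (NOT power AND NOT (NOT key)) AND (power AND key).
    power = True: the conjunct NOT power is False.
    power = False: the conjunct power is False.
  hot = False: the conjunct (NOT hot OR NOT power) IMPLIES hot becomes (True OR NOT power) IMPLIES False = False.
Both cases fail — unsatisfiable.

The formula is unsatisfiable.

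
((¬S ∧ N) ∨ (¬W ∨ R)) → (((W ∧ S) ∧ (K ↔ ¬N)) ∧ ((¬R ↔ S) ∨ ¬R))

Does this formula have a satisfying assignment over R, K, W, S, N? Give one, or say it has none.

R=F, K=F, W=T, S=T, N=F

  ((¬S ∧ N) ∨ (¬W ∨ R)) → (((W ∧ S) ∧ (K ↔ ¬N)) ∧ ((¬R ↔ S) ∨ ¬R)) = True
    (¬S ∧ N) ∨ (¬W ∨ R) = False
      ¬S ∧ N = False
        ¬S = False
      ¬W ∨ R = False
        ¬W = False
    ((W ∧ S) ∧ (K ↔ ¬N)) ∧ ((¬R ↔ S) ∨ ¬R) = False
      (W ∧ S) ∧ (K ↔ ¬N) = False
        W ∧ S = True
        K ↔ ¬N = False
          ¬N = True
      (¬R ↔ S) ∨ ¬R = True
        ¬R ↔ S = True
          ¬R = True
        ¬R = True
The formula evaluates to True.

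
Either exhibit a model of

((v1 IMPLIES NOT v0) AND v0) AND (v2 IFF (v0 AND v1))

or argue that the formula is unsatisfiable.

v0 = True, v1 = False, v2 = False

  (v1 IMPLIES NOT v0) AND v0 = True
    v1 IMPLIES NOT v0 = True
      NOT v0 = False
  v2 IFF (v0 AND v1) = True
    v0 AND v1 = False
Both conjuncts True, so the formula holds.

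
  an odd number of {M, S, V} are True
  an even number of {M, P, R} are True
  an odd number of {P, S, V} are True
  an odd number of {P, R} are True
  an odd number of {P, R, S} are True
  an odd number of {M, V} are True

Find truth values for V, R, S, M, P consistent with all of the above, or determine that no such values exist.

V=F, R=F, S=F, M=T, P=T

{M, S, V}: 1 true → odd ✓
{M, P, R}: 2 true → even ✓
{P, S, V}: 1 true → odd ✓
{P, R}: 1 true → odd ✓
{P, R, S}: 1 true → odd ✓
{M, V}: 1 true → odd ✓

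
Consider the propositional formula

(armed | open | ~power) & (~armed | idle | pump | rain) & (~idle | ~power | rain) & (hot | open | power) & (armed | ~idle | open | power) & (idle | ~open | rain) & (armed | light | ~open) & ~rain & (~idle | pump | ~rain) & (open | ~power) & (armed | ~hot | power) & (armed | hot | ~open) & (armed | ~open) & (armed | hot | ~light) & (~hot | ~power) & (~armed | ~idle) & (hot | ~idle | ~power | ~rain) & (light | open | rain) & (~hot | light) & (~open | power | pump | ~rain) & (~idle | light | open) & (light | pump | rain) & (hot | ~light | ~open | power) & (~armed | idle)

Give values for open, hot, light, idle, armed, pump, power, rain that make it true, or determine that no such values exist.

Case armed = True:
  (~rain) forces rain = False.
  (~armed | ~idle) forces idle = False.
  Clause (~armed | idle) is falsified — contradiction.
Case armed = False:
  (~rain) forces rain = False.
  (armed | ~open) forces open = False.
  (armed | open | ~power) forces power = False.
  (hot | open | power) forces hot = True.
  Clause (armed | ~hot | power) is falsified — contradiction.
Both cases fail, so the formula is unsatisfiable.

UNSATISFIABLE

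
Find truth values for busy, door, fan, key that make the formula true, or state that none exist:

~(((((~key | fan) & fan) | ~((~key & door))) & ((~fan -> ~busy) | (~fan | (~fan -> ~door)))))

busy = True, door = True, fan = False, key = False

  ~(((((~key | fan) & fan) | ~((~key & door))) & ((~fan -> ~busy) | (~fan | (~fan -> ~door))))) = True
    (((~key | fan) & fan) | ~((~key & door))) & ((~fan -> ~busy) | (~fan | (~fan -> ~door))) = False
      ((~key | fan) & fan) | ~((~key & door)) = False
        (~key | fan) & fan = False
          ~key | fan = True
            ~key = True
        ~((~key & door)) = False
          ~key & door = True
            ~key = True
      (~fan -> ~busy) | (~fan | (~fan -> ~door)) = True
        ~fan -> ~busy = False
          ~fan = True
          ~busy = False
        ~fan | (~fan -> ~door) = True
          ~fan = True
          ~fan -> ~door = False
            ~fan = True
            ~door = False
The formula evaluates to True.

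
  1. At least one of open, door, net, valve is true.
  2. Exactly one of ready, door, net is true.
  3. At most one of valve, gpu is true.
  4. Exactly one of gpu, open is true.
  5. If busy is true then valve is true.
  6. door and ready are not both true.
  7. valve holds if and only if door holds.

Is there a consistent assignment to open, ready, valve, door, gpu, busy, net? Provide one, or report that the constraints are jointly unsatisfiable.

open=T, ready=F, valve=F, door=F, gpu=F, busy=F, net=T

  (1) {open, door, net, valve}: 2 true — at least one ✓
  (2) {ready, door, net}: 1 true — exactly one ✓
  (3) {valve, gpu}: 0 true — at most one ✓
  (4) {gpu, open}: 1 true — exactly one ✓
  (5) busy=F ⇒ valve: vacuous ✓
  (6) door=F, ready=F — not both ✓
  (7) valve=F, door=F — same ✓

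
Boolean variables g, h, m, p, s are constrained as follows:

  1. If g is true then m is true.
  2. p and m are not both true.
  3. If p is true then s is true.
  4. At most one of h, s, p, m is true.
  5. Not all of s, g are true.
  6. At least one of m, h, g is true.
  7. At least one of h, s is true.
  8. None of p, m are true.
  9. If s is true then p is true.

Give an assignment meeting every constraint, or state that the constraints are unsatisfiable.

g = False, h = True, m = False, p = False, s = False

  (1) g=F ⇒ m: vacuous ✓
  (2) p=F, m=F — not both ✓
  (3) p=F ⇒ s: vacuous ✓
  (4) {h, s, p, m}: 1 true — at most one ✓
  (5) {s, g}: 0/2 true — not all ✓
  (6) {m, h, g}: 1 true — at least one ✓
  (7) {h, s}: 1 true — at least one ✓
  (8) {p, m}: 0 true — none ✓
  (9) s=F ⇒ p: vacuous ✓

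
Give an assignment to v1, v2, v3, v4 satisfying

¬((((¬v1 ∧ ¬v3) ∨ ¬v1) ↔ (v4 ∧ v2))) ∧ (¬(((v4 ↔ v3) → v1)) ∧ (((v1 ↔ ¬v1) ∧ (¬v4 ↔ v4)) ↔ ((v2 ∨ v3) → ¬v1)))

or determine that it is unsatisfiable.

No satisfying assignment exists.

Case v1 = True: the conjunct ¬(((v4 ↔ v3) → v1)) becomes ¬(((v4 ↔ v3) → True)) = False.
Case v1 = False: the conjunct ((v1 ↔ ¬v1) ∧ (¬v4 ↔ v4)) ↔ ((v2 ∨ v3) → ¬v1) becomes (False ∧ (¬v4 ↔ v4)) ↔ ((v2 ∨ v3) → True) = False.
Both cases fail — unsatisfiable.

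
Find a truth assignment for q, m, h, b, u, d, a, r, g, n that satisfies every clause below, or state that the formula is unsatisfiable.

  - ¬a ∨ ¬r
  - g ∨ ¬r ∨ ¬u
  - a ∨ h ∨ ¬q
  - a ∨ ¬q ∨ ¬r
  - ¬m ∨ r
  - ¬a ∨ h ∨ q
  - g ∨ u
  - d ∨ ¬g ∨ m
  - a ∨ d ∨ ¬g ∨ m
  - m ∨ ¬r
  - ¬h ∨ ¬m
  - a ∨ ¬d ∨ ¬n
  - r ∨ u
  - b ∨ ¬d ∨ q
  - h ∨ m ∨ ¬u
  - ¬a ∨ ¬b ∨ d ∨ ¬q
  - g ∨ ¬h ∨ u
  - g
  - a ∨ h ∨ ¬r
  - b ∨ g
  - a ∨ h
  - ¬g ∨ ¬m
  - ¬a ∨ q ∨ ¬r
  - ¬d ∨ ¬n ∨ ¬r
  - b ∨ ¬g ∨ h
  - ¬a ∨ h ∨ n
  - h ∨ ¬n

q = True, m = False, h = True, b = True, u = True, d = True, a = True, r = False, g = True, n = False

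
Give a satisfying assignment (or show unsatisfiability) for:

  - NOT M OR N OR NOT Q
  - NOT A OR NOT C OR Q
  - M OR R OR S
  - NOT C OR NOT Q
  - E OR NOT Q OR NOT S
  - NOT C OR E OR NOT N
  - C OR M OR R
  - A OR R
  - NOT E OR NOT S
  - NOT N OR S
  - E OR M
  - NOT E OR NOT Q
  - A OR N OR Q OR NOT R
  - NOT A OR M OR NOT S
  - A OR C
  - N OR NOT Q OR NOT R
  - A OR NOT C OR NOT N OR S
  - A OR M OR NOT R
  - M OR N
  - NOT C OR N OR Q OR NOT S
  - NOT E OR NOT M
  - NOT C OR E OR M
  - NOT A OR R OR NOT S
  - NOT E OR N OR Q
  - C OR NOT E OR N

Set C = False.
  then (A OR C) forces A = True.
Set R = False.
  then (C OR M OR R) forces M = True.
  then (NOT E OR NOT M) forces E = False.
  then (NOT A OR R OR NOT S) forces S = False.
  then (NOT N OR S) forces N = False.
  then (NOT M OR N OR NOT Q) forces Q = False.
All clauses satisfied.

C: False, A: True, R: False, M: True, E: False, Q: False, S: False, N: False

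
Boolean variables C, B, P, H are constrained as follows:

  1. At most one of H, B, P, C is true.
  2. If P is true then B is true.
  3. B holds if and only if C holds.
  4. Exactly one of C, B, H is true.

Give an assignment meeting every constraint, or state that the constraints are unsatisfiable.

C = False; B = False; P = False; H = True

  (1) {H, B, P, C}: 1 true — at most one ✓
  (2) P=F ⇒ B: vacuous ✓
  (3) B=F, C=F — same ✓
  (4) {C, B, H}: 1 true — exactly one ✓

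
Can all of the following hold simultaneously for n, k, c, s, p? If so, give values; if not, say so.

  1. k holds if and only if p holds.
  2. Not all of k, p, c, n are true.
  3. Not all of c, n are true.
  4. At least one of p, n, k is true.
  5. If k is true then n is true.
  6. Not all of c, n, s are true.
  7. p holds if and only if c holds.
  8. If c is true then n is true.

n: True; k: False; c: False; s: True; p: False

  (1) k=F, p=F — same ✓
  (2) {k, p, c, n}: 1/4 true — not all ✓
  (3) {c, n}: 1/2 true — not all ✓
  (4) {p, n, k}: 1 true — at least one ✓
  (5) k=F ⇒ n: vacuous ✓
  (6) {c, n, s}: 2/3 true — not all ✓
  (7) p=F, c=F — same ✓
  (8) c=F ⇒ n: vacuous ✓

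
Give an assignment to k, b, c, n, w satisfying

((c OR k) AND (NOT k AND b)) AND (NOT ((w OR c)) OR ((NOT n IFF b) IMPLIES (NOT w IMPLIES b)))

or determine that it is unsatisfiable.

k: False; b: True; c: True; n: False; w: False

  (c OR k) AND (NOT k AND b) = True
    c OR k = True
    NOT k AND b = True
      NOT k = True
  NOT ((w OR c)) OR ((NOT n IFF b) IMPLIES (NOT w IMPLIES b)) = True
    NOT ((w OR c)) = False
      w OR c = True
    (NOT n IFF b) IMPLIES (NOT w IMPLIES b) = True
      NOT n IFF b = True
        NOT n = True
      NOT w IMPLIES b = True
        NOT w = True
Both conjuncts True, so the formula holds.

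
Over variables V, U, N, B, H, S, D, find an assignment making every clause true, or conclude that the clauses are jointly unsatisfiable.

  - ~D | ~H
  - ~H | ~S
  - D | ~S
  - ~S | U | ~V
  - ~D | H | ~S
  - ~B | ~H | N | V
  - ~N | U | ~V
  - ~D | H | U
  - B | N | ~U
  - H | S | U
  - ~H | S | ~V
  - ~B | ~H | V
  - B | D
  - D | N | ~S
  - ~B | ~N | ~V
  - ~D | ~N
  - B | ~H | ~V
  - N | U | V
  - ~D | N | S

V: False, U: True, N: False, B: True, H: False, S: False, D: False

Set V = False.
Set U = True.
Set N = False.
  then (B | N | ~U) forces B = True.
  then (~B | ~H | V) forces H = False.
Try S = True:
  (D | ~S) forces D = True.
  clause (~D | H | ~S) is falsified — backtrack.
So S = False.
  then (~D | N | S) forces D = False.
All clauses satisfied.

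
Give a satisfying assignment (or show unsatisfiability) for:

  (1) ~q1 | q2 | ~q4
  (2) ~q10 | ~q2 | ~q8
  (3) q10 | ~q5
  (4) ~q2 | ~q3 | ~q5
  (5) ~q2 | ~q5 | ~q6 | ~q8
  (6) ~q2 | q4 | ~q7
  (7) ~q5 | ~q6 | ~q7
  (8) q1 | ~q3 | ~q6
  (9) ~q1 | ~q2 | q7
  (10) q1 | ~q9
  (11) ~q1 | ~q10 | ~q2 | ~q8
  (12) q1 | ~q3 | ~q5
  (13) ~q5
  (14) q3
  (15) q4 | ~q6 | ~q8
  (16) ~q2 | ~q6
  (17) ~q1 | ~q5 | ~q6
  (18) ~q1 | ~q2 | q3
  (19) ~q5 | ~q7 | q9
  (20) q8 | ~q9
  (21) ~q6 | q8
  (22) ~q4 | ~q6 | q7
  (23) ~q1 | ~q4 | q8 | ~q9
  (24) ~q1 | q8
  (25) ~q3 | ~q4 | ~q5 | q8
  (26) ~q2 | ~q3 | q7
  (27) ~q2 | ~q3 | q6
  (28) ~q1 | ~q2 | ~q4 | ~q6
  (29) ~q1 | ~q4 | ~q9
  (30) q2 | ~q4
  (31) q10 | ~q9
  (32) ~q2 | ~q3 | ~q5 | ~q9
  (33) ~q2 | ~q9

Unit clause (~q5) forces q5 = False.
Unit clause (q3) forces q3 = True.
Set q1 = False.
  then (q1 | ~q3 | ~q6) forces q6 = False.
  then (q1 | ~q9) forces q9 = False.
  then (~q2 | ~q3 | q6) forces q2 = False.
  then (q2 | ~q4) forces q4 = False.
Set q7 = True.
Set q8 = False.
Set q10 = True.
All clauses satisfied.

q1 = False; q2 = False; q3 = True; q4 = False; q5 = False; q6 = False; q7 = True; q8 = False; q9 = False; q10 = True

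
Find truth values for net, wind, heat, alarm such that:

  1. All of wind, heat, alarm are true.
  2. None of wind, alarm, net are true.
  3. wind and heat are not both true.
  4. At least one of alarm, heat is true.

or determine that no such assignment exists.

Case wind = True:
  Constraint (2) is violated (wind=T) — contradiction.
Case wind = False:
  Constraint (1) is violated (wind=F) — contradiction.
Both cases fail — unsatisfiable.

No satisfying assignment exists.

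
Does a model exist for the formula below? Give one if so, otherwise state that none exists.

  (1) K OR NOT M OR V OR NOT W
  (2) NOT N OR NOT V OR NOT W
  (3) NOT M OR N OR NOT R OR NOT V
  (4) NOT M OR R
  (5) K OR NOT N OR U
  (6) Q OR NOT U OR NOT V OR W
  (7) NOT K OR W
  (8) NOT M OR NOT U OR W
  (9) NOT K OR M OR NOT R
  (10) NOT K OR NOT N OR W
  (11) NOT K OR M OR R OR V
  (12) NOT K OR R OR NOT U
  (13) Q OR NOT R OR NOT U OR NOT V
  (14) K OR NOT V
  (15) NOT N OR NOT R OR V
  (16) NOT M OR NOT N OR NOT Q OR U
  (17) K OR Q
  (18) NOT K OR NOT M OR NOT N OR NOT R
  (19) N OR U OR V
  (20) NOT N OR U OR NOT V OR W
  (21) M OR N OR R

K = False, V = False, N = True, W = True, R = False, U = True, M = False, Q = True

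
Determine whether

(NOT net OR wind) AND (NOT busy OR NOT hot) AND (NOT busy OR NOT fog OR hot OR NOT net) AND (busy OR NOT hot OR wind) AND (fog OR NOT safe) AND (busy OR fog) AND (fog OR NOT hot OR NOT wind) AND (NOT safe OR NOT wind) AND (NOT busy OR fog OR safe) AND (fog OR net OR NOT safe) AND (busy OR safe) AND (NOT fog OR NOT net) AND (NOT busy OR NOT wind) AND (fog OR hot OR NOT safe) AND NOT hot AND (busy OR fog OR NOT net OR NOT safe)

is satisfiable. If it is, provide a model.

Unit clause (NOT hot) forces hot = False.
Try net = True:
  (NOT net OR wind) forces wind = True.
  (NOT safe OR NOT wind) forces safe = False.
  (busy OR safe) forces busy = True.
  clause (NOT busy OR NOT wind) is falsified — backtrack.
So net = False.
Try wind = True:
  (NOT safe OR NOT wind) forces safe = False.
  (busy OR safe) forces busy = True.
  clause (NOT busy OR NOT wind) is falsified — backtrack.
So wind = False.
Set busy = True.
Set safe = True.
  then (fog OR NOT safe) forces fog = True.
All clauses satisfied.

net: False, wind: False, busy: True, safe: True, fog: True, hot: False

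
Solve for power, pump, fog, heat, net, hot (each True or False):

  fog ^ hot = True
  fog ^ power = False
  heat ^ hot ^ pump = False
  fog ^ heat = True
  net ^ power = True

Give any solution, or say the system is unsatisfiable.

power = True, pump = False, fog = True, heat = False, net = False, hot = False

fog ^ hot = T ^ F = True ✓
fog ^ power = T ^ T = False ✓
heat ^ hot ^ pump = F ^ F ^ F = False ✓
fog ^ heat = T ^ F = True ✓
net ^ power = F ^ T = True ✓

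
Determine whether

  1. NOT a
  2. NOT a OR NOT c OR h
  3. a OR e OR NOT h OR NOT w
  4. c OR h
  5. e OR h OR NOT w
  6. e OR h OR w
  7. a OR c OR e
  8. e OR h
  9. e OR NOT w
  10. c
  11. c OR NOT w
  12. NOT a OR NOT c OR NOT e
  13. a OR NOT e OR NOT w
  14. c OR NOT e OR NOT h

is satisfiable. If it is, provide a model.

h = True; a = False; w = False; e = False; c = True

Unit clause (NOT a) forces a = False.
Unit clause (c) forces c = True.
Set h = True.
Try w = True:
  (a OR e OR NOT h OR NOT w) forces e = True.
  clause (a OR NOT e OR NOT w) is falsified — backtrack.
So w = False.
Set e = False.
All clauses satisfied.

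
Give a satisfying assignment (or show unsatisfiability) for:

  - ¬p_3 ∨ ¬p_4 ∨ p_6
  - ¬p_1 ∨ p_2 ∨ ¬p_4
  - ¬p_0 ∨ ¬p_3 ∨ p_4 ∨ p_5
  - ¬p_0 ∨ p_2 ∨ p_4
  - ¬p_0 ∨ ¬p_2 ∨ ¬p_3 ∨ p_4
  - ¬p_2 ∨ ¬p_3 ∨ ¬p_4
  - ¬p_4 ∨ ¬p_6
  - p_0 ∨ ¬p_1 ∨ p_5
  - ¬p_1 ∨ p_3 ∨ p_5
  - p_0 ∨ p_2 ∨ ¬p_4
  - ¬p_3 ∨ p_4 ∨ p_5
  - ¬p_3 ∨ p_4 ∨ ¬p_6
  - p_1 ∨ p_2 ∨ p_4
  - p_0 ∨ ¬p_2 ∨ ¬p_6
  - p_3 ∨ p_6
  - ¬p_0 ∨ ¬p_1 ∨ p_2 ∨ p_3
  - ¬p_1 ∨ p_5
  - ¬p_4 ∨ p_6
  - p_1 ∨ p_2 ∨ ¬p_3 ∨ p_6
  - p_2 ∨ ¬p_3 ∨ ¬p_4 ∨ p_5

p_0: True, p_1: True, p_2: True, p_3: False, p_4: False, p_5: True, p_6: True

Set p_0 = True.
Set p_1 = True.
  then (¬p_1 ∨ p_5) forces p_5 = True.
Try p_2 = False:
  (¬p_1 ∨ p_2 ∨ ¬p_4) forces p_4 = False.
  clause (¬p_0 ∨ p_2 ∨ p_4) is falsified — backtrack.
So p_2 = True.
Set p_3 = False.
  then (p_3 ∨ p_6) forces p_6 = True.
  then (¬p_4 ∨ ¬p_6) forces p_4 = False.
All clauses satisfied.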